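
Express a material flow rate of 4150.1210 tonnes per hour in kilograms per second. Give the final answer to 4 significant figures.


m_dot = 4150.1210 * 1000 / 3600
m_dot = 1153 kg/s


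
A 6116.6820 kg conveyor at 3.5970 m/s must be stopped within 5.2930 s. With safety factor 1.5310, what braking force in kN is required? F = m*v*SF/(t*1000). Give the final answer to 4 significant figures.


F = 6116.6820 * 3.5970 / 5.2930 * 1.5310 / 1000
F = 6.364 kN


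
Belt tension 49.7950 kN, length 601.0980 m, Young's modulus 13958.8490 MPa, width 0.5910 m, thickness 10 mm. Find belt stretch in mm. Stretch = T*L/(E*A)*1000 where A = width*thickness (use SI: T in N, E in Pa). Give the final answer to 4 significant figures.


A = 0.5910 * 0.01 = 0.00591 m^2
Stretch = 49.7950*1000 * 601.0980 / (13958.8490e6 * 0.00591) * 1000
Stretch = 362.8 mm


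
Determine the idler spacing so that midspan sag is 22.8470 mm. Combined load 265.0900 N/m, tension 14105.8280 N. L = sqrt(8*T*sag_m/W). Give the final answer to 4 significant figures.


sag = 22.8470/1000 = 0.022847 m
L = sqrt(8 * 14105.8280 * 0.022847 / 265.0900)
L = 3.119 m


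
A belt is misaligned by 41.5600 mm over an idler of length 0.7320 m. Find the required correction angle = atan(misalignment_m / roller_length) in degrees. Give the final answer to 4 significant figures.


misalign_m = 41.5600 / 1000 = 0.041560 m
angle = atan(0.041560 / 0.7320)
angle = 3.250 deg


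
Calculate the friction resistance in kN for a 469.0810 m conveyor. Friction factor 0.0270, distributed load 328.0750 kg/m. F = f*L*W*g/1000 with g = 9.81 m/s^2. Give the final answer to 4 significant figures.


F = 0.0270 * 469.0810 * 328.0750 * 9.81 / 1000
F = 40.76 kN


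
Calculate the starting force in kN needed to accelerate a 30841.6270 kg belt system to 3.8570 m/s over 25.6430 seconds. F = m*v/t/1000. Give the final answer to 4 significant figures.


F = 30841.6270 * 3.8570 / 25.6430 / 1000
F = 4.639 kN


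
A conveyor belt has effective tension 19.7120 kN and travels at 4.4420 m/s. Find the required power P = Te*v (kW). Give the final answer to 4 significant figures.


P = Te * v = 19.7120 * 4.4420
P = 87.56 kW


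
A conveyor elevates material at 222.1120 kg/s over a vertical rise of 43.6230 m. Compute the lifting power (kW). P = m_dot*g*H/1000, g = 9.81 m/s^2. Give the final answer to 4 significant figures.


P = 222.1120 * 9.81 * 43.6230 / 1000
P = 95.05 kW


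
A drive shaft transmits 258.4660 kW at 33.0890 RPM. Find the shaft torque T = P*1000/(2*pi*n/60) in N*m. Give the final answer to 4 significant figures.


omega = 2*pi*33.0890/60 = 3.46507 rad/s
T = 258.4660*1000 / 3.46507
T = 74590 N*m


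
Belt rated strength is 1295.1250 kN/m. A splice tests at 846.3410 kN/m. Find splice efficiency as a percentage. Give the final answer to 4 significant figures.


Eff = 846.3410 / 1295.1250 * 100
Eff = 65.35 %


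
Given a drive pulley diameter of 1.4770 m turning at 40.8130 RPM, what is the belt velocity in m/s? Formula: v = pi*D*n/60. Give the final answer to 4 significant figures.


v = pi * 1.4770 * 40.8130 / 60
v = 3.156 m/s


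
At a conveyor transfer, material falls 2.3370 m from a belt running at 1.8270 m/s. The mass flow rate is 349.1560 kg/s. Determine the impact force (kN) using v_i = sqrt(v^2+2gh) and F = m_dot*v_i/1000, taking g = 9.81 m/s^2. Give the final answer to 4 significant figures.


v_i = sqrt(1.8270^2 + 2*9.81*2.3370) = 7.01355 m/s
F = 349.1560 * 7.01355 / 1000
F = 2.449 kN


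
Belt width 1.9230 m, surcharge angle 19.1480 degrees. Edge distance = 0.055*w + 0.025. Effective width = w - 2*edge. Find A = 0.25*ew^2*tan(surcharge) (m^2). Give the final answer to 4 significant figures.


edge = 0.055*1.9230 + 0.025 = 0.130765 m
ew = 1.9230 - 2*0.130765 = 1.66147 m
A = 0.25 * 1.66147^2 * tan(19.1480 deg)
A = 0.2396 m^2


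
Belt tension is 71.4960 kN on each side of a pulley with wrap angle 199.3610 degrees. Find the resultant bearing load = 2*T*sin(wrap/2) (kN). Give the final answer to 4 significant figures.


F = 2 * 71.4960 * sin(199.3610/2 deg)
F = 141.0 kN


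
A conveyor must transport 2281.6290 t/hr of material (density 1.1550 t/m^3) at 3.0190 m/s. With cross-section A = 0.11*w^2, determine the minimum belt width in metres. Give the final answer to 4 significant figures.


A_req = 2281.6290 / (3.0190 * 1.1550 * 3600) = 0.18176 m^2
w = sqrt(0.18176 / 0.11)
w = 1.285 m


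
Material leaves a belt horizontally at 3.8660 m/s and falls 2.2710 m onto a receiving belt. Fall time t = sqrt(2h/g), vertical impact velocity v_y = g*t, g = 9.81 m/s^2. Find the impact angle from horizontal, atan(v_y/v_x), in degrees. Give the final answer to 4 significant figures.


t = sqrt(2*2.2710/9.81) = 0.680439 s
v_y = 9.81 * 0.680439 = 6.67511 m/s
angle = atan(6.67511 / 3.8660) = 59.92 deg


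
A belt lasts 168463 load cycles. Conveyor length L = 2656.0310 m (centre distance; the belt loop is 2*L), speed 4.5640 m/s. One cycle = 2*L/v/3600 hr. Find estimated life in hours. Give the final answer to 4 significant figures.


cycle_time = 2 * 2656.0310 / 4.5640 / 3600 = 0.323307 hr
life = 168463 * 0.323307 = 54470 hours


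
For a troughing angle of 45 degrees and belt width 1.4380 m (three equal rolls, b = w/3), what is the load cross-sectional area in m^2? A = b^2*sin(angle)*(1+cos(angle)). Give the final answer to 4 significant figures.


b = 1.4380/3 = 0.479333 m
A = 0.479333^2 * sin(45 deg) * (1 + cos(45 deg))
A = 0.2773 m^2


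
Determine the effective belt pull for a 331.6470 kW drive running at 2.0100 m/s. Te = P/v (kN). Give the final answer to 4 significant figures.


Te = P / v = 331.6470 / 2.0100
Te = 165.0 kN


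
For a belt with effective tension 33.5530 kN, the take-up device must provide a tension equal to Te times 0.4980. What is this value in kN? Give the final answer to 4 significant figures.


T_tu = 33.5530 * 0.4980
T_tu = 16.71 kN


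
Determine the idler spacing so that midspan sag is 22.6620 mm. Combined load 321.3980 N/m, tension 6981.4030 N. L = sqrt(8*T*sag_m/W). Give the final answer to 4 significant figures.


sag = 22.6620/1000 = 0.022662 m
L = sqrt(8 * 6981.4030 * 0.022662 / 321.3980)
L = 1.984 m


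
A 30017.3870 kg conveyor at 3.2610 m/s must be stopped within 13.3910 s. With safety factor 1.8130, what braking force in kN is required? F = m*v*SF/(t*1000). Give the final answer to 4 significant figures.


F = 30017.3870 * 3.2610 / 13.3910 * 1.8130 / 1000
F = 13.25 kN


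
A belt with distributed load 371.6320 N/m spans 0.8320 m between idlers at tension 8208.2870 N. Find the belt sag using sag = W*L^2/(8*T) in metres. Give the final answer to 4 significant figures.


sag = 371.6320 * 0.8320^2 / (8 * 8208.2870)
sag = 0.003918 m


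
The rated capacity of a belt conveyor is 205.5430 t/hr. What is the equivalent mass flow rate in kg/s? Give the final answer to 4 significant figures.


m_dot = 205.5430 * 1000 / 3600
m_dot = 57.10 kg/s


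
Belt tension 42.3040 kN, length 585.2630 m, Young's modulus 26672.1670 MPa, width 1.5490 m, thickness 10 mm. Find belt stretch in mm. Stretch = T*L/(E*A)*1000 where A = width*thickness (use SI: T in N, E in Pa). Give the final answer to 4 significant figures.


A = 1.5490 * 0.01 = 0.01549 m^2
Stretch = 42.3040*1000 * 585.2630 / (26672.1670e6 * 0.01549) * 1000
Stretch = 59.93 mm


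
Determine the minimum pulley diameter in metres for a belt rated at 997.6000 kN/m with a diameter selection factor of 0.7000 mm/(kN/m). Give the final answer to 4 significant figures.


D = 997.6000 * 0.7000 / 1000
D = 0.6983 m


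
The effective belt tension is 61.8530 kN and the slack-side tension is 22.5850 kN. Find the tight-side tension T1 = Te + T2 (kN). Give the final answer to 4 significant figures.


T1 = Te + T2 = 61.8530 + 22.5850
T1 = 84.44 kN


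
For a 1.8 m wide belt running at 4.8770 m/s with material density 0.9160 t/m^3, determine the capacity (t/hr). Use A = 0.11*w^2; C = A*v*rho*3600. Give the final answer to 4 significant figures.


A = 0.11 * 1.8^2 = 0.3564 m^2
C = 0.3564 * 4.8770 * 0.9160 * 3600
C = 5732 t/hr


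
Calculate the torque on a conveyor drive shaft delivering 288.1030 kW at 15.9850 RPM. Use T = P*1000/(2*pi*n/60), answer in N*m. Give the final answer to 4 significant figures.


omega = 2*pi*15.9850/60 = 1.67395 rad/s
T = 288.1030*1000 / 1.67395
T = 172100 N*m


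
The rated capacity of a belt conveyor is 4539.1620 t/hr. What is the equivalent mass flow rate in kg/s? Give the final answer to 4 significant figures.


m_dot = 4539.1620 * 1000 / 3600
m_dot = 1261 kg/s


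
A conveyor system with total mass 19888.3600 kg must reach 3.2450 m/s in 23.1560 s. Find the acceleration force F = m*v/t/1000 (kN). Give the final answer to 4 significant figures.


F = 19888.3600 * 3.2450 / 23.1560 / 1000
F = 2.787 kN


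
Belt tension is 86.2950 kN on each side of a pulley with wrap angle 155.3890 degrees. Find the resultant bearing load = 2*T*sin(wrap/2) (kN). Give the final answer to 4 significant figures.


F = 2 * 86.2950 * sin(155.3890/2 deg)
F = 168.6 kN


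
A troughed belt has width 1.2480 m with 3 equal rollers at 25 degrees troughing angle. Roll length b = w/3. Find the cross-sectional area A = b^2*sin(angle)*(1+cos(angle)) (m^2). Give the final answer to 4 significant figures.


b = 1.2480/3 = 0.416 m
A = 0.416^2 * sin(25 deg) * (1 + cos(25 deg))
A = 0.1394 m^2


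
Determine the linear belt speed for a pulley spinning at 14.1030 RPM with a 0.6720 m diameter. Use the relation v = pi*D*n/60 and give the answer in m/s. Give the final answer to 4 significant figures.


v = pi * 0.6720 * 14.1030 / 60
v = 0.4962 m/s


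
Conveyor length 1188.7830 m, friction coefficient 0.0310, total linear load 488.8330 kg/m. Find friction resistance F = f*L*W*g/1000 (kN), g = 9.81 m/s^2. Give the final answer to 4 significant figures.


F = 0.0310 * 1188.7830 * 488.8330 * 9.81 / 1000
F = 176.7 kN


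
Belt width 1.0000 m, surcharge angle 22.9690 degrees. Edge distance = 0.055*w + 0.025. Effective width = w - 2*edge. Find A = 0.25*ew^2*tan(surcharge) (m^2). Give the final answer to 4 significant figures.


edge = 0.055*1.0000 + 0.025 = 0.08 m
ew = 1.0000 - 2*0.08 = 0.84 m
A = 0.25 * 0.84^2 * tan(22.9690 deg)
A = 0.07476 m^2


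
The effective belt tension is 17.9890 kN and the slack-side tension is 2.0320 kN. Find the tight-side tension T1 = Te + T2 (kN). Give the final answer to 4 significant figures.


T1 = Te + T2 = 17.9890 + 2.0320
T1 = 20.02 kN


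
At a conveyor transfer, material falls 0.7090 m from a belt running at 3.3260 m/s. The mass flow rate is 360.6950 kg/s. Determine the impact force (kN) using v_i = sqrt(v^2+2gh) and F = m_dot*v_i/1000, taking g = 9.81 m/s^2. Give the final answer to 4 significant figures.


v_i = sqrt(3.3260^2 + 2*9.81*0.7090) = 4.99728 m/s
F = 360.6950 * 4.99728 / 1000
F = 1.802 kN


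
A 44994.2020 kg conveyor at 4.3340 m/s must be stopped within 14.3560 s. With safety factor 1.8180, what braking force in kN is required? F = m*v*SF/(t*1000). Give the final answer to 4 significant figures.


F = 44994.2020 * 4.3340 / 14.3560 * 1.8180 / 1000
F = 24.69 kN


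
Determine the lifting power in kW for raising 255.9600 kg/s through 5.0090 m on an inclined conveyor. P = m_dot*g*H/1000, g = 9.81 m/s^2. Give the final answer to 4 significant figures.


P = 255.9600 * 9.81 * 5.0090 / 1000
P = 12.58 kW


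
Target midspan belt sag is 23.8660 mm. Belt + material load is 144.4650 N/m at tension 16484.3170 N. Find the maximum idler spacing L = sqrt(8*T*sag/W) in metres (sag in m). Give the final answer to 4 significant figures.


sag = 23.8660/1000 = 0.023866 m
L = sqrt(8 * 16484.3170 * 0.023866 / 144.4650)
L = 4.668 m


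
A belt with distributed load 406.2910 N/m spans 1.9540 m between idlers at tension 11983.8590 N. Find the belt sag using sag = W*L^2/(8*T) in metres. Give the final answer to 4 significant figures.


sag = 406.2910 * 1.9540^2 / (8 * 11983.8590)
sag = 0.01618 m


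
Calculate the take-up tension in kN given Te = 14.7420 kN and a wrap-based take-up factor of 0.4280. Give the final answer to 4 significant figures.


T_tu = 14.7420 * 0.4280
T_tu = 6.310 kN


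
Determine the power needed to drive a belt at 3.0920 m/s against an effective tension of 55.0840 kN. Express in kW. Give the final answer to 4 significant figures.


P = Te * v = 55.0840 * 3.0920
P = 170.3 kW


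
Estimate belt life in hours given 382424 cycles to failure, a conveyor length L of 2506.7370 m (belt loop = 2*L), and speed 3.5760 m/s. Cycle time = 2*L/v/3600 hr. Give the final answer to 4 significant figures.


cycle_time = 2 * 2506.7370 / 3.5760 / 3600 = 0.389438 hr
life = 382424 * 0.389438 = 148900 hours


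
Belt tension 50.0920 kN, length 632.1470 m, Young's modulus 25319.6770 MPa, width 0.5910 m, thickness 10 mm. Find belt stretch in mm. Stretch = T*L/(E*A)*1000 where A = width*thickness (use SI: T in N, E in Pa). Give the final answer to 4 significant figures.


A = 0.5910 * 0.01 = 0.00591 m^2
Stretch = 50.0920*1000 * 632.1470 / (25319.6770e6 * 0.00591) * 1000
Stretch = 211.6 mm


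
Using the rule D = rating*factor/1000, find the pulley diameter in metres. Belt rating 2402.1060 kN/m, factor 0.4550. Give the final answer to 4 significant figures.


D = 2402.1060 * 0.4550 / 1000
D = 1.093 m


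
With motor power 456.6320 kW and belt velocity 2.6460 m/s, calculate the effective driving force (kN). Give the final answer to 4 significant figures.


Te = P / v = 456.6320 / 2.6460
Te = 172.6 kN


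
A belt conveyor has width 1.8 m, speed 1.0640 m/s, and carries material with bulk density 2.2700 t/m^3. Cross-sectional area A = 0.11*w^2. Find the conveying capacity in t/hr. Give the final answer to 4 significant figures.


A = 0.11 * 1.8^2 = 0.3564 m^2
C = 0.3564 * 1.0640 * 2.2700 * 3600
C = 3099 t/hr


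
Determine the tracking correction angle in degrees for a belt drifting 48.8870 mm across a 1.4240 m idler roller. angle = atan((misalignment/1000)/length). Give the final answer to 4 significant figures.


misalign_m = 48.8870 / 1000 = 0.048887 m
angle = atan(0.048887 / 1.4240)
angle = 1.966 deg


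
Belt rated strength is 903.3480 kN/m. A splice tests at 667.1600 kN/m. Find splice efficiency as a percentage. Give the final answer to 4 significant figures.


Eff = 667.1600 / 903.3480 * 100
Eff = 73.85 %


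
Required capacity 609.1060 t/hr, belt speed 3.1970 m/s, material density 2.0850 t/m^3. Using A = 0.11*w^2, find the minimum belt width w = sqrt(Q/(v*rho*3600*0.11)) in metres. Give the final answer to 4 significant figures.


A_req = 609.1060 / (3.1970 * 2.0850 * 3600) = 0.0253829 m^2
w = sqrt(0.0253829 / 0.11)
w = 0.4804 m


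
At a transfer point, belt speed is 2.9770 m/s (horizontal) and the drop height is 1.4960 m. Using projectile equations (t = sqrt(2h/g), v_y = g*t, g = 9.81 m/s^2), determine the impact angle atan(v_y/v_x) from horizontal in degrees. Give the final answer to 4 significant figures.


t = sqrt(2*1.4960/9.81) = 0.552263 s
v_y = 9.81 * 0.552263 = 5.4177 m/s
angle = atan(5.4177 / 2.9770) = 61.21 deg


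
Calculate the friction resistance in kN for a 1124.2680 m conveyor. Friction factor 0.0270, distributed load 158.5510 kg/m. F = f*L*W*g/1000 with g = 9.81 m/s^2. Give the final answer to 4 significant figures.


F = 0.0270 * 1124.2680 * 158.5510 * 9.81 / 1000
F = 47.21 kN


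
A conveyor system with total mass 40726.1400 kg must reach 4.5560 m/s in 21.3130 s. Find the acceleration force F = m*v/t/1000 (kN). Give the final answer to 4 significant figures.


F = 40726.1400 * 4.5560 / 21.3130 / 1000
F = 8.706 kN


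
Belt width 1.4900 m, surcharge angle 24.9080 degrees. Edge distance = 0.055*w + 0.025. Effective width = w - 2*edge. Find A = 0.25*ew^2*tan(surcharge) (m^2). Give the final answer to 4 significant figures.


edge = 0.055*1.4900 + 0.025 = 0.10695 m
ew = 1.4900 - 2*0.10695 = 1.2761 m
A = 0.25 * 1.2761^2 * tan(24.9080 deg)
A = 0.1890 m^2


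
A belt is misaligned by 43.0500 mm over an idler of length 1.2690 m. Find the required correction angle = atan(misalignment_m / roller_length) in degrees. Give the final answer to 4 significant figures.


misalign_m = 43.0500 / 1000 = 0.043050 m
angle = atan(0.043050 / 1.2690)
angle = 1.943 deg


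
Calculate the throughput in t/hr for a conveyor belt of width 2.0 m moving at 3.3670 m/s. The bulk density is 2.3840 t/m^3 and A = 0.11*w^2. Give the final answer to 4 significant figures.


A = 0.11 * 2.0^2 = 0.44 m^2
C = 0.44 * 3.3670 * 2.3840 * 3600
C = 12710 t/hr


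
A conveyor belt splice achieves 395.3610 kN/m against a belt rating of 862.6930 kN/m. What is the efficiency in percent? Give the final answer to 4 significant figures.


Eff = 395.3610 / 862.6930 * 100
Eff = 45.83 %


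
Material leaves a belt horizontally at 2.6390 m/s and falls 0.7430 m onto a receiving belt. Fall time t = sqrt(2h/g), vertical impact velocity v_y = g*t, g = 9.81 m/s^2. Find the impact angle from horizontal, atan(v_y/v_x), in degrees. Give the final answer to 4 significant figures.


t = sqrt(2*0.7430/9.81) = 0.389202 s
v_y = 9.81 * 0.389202 = 3.81807 m/s
angle = atan(3.81807 / 2.6390) = 55.35 deg


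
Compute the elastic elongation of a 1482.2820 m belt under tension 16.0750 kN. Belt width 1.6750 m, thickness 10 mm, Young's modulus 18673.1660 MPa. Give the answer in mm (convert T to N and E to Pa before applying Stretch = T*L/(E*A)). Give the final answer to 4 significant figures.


A = 1.6750 * 0.01 = 0.01675 m^2
Stretch = 16.0750*1000 * 1482.2820 / (18673.1660e6 * 0.01675) * 1000
Stretch = 76.18 mm


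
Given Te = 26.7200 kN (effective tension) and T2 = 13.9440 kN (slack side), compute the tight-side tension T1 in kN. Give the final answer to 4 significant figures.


T1 = Te + T2 = 26.7200 + 13.9440
T1 = 40.66 kN


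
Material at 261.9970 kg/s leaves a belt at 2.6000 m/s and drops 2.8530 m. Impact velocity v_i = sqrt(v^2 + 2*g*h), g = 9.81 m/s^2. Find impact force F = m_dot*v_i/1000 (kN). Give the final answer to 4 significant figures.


v_i = sqrt(2.6000^2 + 2*9.81*2.8530) = 7.9206 m/s
F = 261.9970 * 7.9206 / 1000
F = 2.075 kN


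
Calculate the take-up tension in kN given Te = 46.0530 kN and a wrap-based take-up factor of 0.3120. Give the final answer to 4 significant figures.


T_tu = 46.0530 * 0.3120
T_tu = 14.37 kN


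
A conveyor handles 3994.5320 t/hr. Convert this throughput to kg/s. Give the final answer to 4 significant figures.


m_dot = 3994.5320 * 1000 / 3600
m_dot = 1110 kg/s


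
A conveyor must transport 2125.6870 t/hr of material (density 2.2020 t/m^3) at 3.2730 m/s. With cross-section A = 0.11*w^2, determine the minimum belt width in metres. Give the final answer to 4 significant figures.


A_req = 2125.6870 / (3.2730 * 2.2020 * 3600) = 0.0819282 m^2
w = sqrt(0.0819282 / 0.11)
w = 0.8630 m


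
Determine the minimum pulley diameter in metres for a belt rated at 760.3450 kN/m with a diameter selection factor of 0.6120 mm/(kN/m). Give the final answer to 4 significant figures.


D = 760.3450 * 0.6120 / 1000
D = 0.4653 m


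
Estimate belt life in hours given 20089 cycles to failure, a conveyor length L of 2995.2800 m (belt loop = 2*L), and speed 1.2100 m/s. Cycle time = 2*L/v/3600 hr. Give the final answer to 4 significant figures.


cycle_time = 2 * 2995.2800 / 1.2100 / 3600 = 1.37524 hr
life = 20089 * 1.37524 = 27630 hours


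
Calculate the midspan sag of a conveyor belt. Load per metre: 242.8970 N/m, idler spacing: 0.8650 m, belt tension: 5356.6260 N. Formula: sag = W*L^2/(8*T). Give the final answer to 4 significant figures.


sag = 242.8970 * 0.8650^2 / (8 * 5356.6260)
sag = 0.004241 m


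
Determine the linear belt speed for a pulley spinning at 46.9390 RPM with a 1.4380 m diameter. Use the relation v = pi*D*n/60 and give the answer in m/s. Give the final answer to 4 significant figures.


v = pi * 1.4380 * 46.9390 / 60
v = 3.534 m/s


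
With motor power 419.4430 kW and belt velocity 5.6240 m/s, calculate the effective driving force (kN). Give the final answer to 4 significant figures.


Te = P / v = 419.4430 / 5.6240
Te = 74.58 kN


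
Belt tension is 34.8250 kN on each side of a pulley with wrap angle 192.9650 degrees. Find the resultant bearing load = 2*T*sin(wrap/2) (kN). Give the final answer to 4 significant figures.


F = 2 * 34.8250 * sin(192.9650/2 deg)
F = 69.20 kN


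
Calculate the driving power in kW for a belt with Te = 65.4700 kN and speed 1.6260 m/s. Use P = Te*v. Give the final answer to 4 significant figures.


P = Te * v = 65.4700 * 1.6260
P = 106.5 kW


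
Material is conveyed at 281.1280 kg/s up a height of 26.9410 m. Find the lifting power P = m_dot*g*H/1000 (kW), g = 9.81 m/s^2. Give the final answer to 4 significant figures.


P = 281.1280 * 9.81 * 26.9410 / 1000
P = 74.30 kW


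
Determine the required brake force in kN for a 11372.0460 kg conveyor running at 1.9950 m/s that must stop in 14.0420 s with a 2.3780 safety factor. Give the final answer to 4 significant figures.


F = 11372.0460 * 1.9950 / 14.0420 * 2.3780 / 1000
F = 3.842 kN


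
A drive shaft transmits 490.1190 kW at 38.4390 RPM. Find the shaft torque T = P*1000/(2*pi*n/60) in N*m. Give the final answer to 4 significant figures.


omega = 2*pi*38.4390/60 = 4.02532 rad/s
T = 490.1190*1000 / 4.02532
T = 121800 N*m


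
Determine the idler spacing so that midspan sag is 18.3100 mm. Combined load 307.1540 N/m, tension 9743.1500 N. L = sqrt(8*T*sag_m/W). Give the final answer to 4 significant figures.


sag = 18.3100/1000 = 0.018310 m
L = sqrt(8 * 9743.1500 * 0.018310 / 307.1540)
L = 2.156 m


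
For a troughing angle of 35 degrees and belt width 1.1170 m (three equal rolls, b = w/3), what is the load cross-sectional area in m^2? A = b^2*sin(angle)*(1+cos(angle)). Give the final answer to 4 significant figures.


b = 1.1170/3 = 0.372333 m
A = 0.372333^2 * sin(35 deg) * (1 + cos(35 deg))
A = 0.1447 m^2


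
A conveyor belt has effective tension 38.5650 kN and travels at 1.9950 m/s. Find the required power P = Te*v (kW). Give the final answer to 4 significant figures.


P = Te * v = 38.5650 * 1.9950
P = 76.94 kW


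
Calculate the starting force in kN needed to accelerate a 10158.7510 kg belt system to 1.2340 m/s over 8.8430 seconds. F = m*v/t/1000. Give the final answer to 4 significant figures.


F = 10158.7510 * 1.2340 / 8.8430 / 1000
F = 1.418 kN


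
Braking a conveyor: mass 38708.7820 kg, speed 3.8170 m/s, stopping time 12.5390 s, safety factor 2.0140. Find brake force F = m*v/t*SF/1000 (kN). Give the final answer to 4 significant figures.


F = 38708.7820 * 3.8170 / 12.5390 * 2.0140 / 1000
F = 23.73 kN


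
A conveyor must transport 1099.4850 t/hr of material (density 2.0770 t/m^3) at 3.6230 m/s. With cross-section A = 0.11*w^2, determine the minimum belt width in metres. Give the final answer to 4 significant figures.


A_req = 1099.4850 / (3.6230 * 2.0770 * 3600) = 0.0405865 m^2
w = sqrt(0.0405865 / 0.11)
w = 0.6074 m


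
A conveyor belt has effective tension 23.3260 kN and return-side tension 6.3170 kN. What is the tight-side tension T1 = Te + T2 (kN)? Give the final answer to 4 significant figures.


T1 = Te + T2 = 23.3260 + 6.3170
T1 = 29.64 kN


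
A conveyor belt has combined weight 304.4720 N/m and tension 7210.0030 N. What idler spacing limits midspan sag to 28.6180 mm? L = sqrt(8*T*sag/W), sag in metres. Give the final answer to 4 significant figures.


sag = 28.6180/1000 = 0.028618 m
L = sqrt(8 * 7210.0030 * 0.028618 / 304.4720)
L = 2.328 m


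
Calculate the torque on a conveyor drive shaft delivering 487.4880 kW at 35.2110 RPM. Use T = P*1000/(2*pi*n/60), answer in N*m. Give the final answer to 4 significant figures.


omega = 2*pi*35.2110/60 = 3.68729 rad/s
T = 487.4880*1000 / 3.68729
T = 132200 N*m


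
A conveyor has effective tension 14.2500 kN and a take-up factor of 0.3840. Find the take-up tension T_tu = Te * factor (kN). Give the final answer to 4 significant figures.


T_tu = 14.2500 * 0.3840
T_tu = 5.472 kN


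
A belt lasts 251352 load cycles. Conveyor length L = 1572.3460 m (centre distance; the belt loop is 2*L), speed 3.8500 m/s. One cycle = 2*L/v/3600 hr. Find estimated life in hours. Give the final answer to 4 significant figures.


cycle_time = 2 * 1572.3460 / 3.8500 / 3600 = 0.22689 hr
life = 251352 * 0.22689 = 57030 hours


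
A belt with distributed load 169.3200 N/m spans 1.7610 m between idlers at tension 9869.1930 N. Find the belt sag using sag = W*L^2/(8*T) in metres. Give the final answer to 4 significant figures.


sag = 169.3200 * 1.7610^2 / (8 * 9869.1930)
sag = 0.006651 m


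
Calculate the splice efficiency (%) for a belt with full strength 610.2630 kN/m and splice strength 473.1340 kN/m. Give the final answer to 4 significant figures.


Eff = 473.1340 / 610.2630 * 100
Eff = 77.53 %


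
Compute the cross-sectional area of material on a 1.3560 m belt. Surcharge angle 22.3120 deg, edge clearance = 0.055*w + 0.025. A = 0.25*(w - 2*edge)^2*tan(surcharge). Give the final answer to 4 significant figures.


edge = 0.055*1.3560 + 0.025 = 0.09958 m
ew = 1.3560 - 2*0.09958 = 1.15684 m
A = 0.25 * 1.15684^2 * tan(22.3120 deg)
A = 0.1373 m^2


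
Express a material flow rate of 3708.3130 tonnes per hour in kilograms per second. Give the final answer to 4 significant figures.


m_dot = 3708.3130 * 1000 / 3600
m_dot = 1030 kg/s


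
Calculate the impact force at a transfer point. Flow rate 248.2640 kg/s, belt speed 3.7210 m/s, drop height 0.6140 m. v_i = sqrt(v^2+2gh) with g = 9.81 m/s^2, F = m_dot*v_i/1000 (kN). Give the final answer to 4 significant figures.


v_i = sqrt(3.7210^2 + 2*9.81*0.6140) = 5.08847 m/s
F = 248.2640 * 5.08847 / 1000
F = 1.263 kN


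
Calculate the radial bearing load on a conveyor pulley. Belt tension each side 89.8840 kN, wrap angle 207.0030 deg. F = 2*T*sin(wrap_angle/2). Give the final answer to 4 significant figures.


F = 2 * 89.8840 * sin(207.0030/2 deg)
F = 174.8 kN


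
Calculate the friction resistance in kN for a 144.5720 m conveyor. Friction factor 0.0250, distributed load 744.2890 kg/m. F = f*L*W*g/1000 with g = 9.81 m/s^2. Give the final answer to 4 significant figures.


F = 0.0250 * 144.5720 * 744.2890 * 9.81 / 1000
F = 26.39 kN


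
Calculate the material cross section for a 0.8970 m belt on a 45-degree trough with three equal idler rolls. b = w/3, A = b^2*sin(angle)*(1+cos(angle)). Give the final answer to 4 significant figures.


b = 0.8970/3 = 0.299 m
A = 0.299^2 * sin(45 deg) * (1 + cos(45 deg))
A = 0.1079 m^2


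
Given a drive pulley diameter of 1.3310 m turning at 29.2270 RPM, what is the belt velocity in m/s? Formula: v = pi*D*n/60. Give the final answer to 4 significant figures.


v = pi * 1.3310 * 29.2270 / 60
v = 2.037 m/s


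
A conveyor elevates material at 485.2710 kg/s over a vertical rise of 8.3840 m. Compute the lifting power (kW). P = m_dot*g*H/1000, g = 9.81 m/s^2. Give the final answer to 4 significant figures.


P = 485.2710 * 9.81 * 8.3840 / 1000
P = 39.91 kW


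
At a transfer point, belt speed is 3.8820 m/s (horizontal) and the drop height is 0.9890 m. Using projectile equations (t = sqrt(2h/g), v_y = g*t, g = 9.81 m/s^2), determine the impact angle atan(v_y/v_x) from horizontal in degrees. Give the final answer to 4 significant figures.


t = sqrt(2*0.9890/9.81) = 0.449033 s
v_y = 9.81 * 0.449033 = 4.40501 m/s
angle = atan(4.40501 / 3.8820) = 48.61 deg


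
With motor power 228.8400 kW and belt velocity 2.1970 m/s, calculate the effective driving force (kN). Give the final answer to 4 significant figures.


Te = P / v = 228.8400 / 2.1970
Te = 104.2 kN


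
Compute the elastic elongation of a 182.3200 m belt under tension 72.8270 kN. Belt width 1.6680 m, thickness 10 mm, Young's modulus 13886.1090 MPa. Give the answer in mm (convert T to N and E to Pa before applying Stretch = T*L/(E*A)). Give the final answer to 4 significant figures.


A = 1.6680 * 0.01 = 0.01668 m^2
Stretch = 72.8270*1000 * 182.3200 / (13886.1090e6 * 0.01668) * 1000
Stretch = 57.33 mm


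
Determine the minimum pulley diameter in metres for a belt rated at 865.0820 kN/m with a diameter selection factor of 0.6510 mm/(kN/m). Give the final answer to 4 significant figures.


D = 865.0820 * 0.6510 / 1000
D = 0.5632 m


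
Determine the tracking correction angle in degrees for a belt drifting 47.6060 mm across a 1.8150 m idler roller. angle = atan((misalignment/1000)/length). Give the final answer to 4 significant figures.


misalign_m = 47.6060 / 1000 = 0.047606 m
angle = atan(0.047606 / 1.8150)
angle = 1.502 deg


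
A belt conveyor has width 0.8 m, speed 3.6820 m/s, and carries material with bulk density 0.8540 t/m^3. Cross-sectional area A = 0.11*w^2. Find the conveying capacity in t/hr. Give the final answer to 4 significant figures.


A = 0.11 * 0.8^2 = 0.0704 m^2
C = 0.0704 * 3.6820 * 0.8540 * 3600
C = 796.9 t/hr


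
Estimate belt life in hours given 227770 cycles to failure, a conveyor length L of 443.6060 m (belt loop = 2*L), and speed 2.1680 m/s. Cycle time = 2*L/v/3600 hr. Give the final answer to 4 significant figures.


cycle_time = 2 * 443.6060 / 2.1680 / 3600 = 0.113675 hr
life = 227770 * 0.113675 = 25890 hours


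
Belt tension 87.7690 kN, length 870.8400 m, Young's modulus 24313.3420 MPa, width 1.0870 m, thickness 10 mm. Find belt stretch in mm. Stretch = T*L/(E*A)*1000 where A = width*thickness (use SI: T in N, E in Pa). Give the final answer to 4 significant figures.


A = 1.0870 * 0.01 = 0.01087 m^2
Stretch = 87.7690*1000 * 870.8400 / (24313.3420e6 * 0.01087) * 1000
Stretch = 289.2 mm


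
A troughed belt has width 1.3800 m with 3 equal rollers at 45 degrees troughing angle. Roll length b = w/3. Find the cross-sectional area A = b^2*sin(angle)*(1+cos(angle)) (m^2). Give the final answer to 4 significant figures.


b = 1.3800/3 = 0.46 m
A = 0.46^2 * sin(45 deg) * (1 + cos(45 deg))
A = 0.2554 m^2


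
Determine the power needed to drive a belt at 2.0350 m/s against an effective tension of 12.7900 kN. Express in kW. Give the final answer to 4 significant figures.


P = Te * v = 12.7900 * 2.0350
P = 26.03 kW


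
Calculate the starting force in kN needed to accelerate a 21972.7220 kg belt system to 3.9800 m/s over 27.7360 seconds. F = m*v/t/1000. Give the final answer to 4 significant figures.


F = 21972.7220 * 3.9800 / 27.7360 / 1000
F = 3.153 kN


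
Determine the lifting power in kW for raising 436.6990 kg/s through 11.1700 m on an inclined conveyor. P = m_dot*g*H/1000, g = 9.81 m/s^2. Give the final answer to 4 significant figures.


P = 436.6990 * 9.81 * 11.1700 / 1000
P = 47.85 kW


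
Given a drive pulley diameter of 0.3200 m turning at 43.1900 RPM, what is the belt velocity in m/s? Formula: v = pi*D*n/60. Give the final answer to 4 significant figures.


v = pi * 0.3200 * 43.1900 / 60
v = 0.7237 m/s


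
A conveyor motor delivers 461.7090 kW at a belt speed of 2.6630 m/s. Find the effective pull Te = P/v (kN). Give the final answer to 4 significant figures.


Te = P / v = 461.7090 / 2.6630
Te = 173.4 kN


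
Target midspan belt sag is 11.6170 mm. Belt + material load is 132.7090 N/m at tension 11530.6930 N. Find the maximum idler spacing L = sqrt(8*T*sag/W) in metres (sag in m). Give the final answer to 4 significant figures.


sag = 11.6170/1000 = 0.011617 m
L = sqrt(8 * 11530.6930 * 0.011617 / 132.7090)
L = 2.842 m


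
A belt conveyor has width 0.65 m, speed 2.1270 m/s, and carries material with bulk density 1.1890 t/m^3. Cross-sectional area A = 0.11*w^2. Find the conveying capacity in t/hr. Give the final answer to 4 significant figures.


A = 0.11 * 0.65^2 = 0.046475 m^2
C = 0.046475 * 2.1270 * 1.1890 * 3600
C = 423.1 t/hr


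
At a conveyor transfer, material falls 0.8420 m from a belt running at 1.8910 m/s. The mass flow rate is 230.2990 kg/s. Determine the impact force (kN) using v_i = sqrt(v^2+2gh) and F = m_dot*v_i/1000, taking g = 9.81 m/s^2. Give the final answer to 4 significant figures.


v_i = sqrt(1.8910^2 + 2*9.81*0.8420) = 4.48285 m/s
F = 230.2990 * 4.48285 / 1000
F = 1.032 kN


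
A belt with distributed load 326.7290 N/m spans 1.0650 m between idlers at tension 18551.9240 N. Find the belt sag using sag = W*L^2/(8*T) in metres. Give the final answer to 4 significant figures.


sag = 326.7290 * 1.0650^2 / (8 * 18551.9240)
sag = 0.002497 m


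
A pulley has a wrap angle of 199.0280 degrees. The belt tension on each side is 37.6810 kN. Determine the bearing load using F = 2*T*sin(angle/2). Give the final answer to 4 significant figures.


F = 2 * 37.6810 * sin(199.0280/2 deg)
F = 74.33 kN


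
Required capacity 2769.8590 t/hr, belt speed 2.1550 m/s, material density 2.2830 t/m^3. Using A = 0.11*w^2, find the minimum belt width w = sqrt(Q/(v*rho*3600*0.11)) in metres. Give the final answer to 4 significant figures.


A_req = 2769.8590 / (2.1550 * 2.2830 * 3600) = 0.156387 m^2
w = sqrt(0.156387 / 0.11)
w = 1.192 m


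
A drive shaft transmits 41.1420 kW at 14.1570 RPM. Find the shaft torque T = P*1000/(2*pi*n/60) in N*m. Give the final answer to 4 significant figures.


omega = 2*pi*14.1570/60 = 1.48252 rad/s
T = 41.1420*1000 / 1.48252
T = 27750 N*m


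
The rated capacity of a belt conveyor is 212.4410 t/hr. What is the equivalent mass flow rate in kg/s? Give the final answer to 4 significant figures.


m_dot = 212.4410 * 1000 / 3600
m_dot = 59.01 kg/s


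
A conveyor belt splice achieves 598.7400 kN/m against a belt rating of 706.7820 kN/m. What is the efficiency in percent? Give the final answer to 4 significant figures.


Eff = 598.7400 / 706.7820 * 100
Eff = 84.71 %


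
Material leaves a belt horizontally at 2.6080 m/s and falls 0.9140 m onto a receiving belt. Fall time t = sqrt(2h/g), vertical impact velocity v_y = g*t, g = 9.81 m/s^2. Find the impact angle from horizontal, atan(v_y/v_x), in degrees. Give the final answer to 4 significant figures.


t = sqrt(2*0.9140/9.81) = 0.431672 s
v_y = 9.81 * 0.431672 = 4.2347 m/s
angle = atan(4.2347 / 2.6080) = 58.37 deg


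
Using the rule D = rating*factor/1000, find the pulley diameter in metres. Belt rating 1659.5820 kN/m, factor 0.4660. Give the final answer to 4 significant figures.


D = 1659.5820 * 0.4660 / 1000
D = 0.7734 m


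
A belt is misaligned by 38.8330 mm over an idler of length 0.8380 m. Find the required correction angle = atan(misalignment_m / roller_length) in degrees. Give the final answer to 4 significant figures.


misalign_m = 38.8330 / 1000 = 0.038833 m
angle = atan(0.038833 / 0.8380)
angle = 2.653 deg


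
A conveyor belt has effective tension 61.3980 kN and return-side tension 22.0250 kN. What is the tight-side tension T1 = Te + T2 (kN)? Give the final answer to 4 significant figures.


T1 = Te + T2 = 61.3980 + 22.0250
T1 = 83.42 kN


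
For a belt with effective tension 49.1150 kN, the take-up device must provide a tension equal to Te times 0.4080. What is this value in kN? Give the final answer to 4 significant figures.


T_tu = 49.1150 * 0.4080
T_tu = 20.04 kN


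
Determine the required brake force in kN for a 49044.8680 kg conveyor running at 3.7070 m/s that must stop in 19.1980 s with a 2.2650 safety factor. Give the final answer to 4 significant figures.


F = 49044.8680 * 3.7070 / 19.1980 * 2.2650 / 1000
F = 21.45 kN


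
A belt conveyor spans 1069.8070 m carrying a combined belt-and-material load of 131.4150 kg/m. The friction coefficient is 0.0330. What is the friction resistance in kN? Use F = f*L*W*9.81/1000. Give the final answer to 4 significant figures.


F = 0.0330 * 1069.8070 * 131.4150 * 9.81 / 1000
F = 45.51 kN


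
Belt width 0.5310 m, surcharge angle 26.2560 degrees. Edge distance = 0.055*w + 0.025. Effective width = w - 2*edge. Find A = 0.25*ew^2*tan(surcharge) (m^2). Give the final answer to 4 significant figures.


edge = 0.055*0.5310 + 0.025 = 0.054205 m
ew = 0.5310 - 2*0.054205 = 0.42259 m
A = 0.25 * 0.42259^2 * tan(26.2560 deg)
A = 0.02202 m^2


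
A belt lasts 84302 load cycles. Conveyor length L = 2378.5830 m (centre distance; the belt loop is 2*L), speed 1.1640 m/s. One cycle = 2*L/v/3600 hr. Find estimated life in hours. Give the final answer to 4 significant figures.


cycle_time = 2 * 2378.5830 / 1.1640 / 3600 = 1.13525 hr
life = 84302 * 1.13525 = 95700 hours


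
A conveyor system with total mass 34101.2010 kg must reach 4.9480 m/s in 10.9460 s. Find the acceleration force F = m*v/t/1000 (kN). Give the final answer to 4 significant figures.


F = 34101.2010 * 4.9480 / 10.9460 / 1000
F = 15.42 kN


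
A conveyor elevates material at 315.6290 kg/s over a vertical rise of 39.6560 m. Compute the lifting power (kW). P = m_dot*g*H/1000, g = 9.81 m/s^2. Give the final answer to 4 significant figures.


P = 315.6290 * 9.81 * 39.6560 / 1000
P = 122.8 kW


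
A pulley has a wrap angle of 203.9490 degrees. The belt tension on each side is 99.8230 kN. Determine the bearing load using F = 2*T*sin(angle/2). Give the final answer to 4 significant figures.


F = 2 * 99.8230 * sin(203.9490/2 deg)
F = 195.3 kN


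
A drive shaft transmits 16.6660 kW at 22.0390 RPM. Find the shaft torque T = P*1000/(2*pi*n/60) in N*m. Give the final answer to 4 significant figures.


omega = 2*pi*22.0390/60 = 2.30792 rad/s
T = 16.6660*1000 / 2.30792
T = 7221 N*m


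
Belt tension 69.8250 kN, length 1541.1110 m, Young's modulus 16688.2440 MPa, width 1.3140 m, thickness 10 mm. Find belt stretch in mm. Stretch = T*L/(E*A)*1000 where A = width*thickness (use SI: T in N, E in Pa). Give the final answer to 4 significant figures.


A = 1.3140 * 0.01 = 0.01314 m^2
Stretch = 69.8250*1000 * 1541.1110 / (16688.2440e6 * 0.01314) * 1000
Stretch = 490.7 mm


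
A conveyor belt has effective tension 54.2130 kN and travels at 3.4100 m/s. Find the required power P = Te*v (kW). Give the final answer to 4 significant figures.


P = Te * v = 54.2130 * 3.4100
P = 184.9 kW


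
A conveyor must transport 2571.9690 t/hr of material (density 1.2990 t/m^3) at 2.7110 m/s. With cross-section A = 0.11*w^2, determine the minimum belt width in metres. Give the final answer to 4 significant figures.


A_req = 2571.9690 / (2.7110 * 1.2990 * 3600) = 0.202873 m^2
w = sqrt(0.202873 / 0.11)
w = 1.358 m


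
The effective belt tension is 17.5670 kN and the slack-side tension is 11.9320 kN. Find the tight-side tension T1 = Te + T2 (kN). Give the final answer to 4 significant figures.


T1 = Te + T2 = 17.5670 + 11.9320
T1 = 29.50 kN


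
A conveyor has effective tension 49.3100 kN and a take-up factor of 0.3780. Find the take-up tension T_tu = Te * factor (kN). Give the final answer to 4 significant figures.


T_tu = 49.3100 * 0.3780
T_tu = 18.64 kN


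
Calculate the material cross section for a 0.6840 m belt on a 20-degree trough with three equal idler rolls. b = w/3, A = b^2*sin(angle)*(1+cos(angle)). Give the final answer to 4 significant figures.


b = 0.6840/3 = 0.228 m
A = 0.228^2 * sin(20 deg) * (1 + cos(20 deg))
A = 0.03449 m^2


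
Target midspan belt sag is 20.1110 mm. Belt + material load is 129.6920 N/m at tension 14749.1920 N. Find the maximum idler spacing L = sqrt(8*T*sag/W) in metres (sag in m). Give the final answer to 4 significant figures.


sag = 20.1110/1000 = 0.020111 m
L = sqrt(8 * 14749.1920 * 0.020111 / 129.6920)
L = 4.277 m


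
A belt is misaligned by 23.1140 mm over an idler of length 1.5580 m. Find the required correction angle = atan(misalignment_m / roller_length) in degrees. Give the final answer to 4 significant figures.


misalign_m = 23.1140 / 1000 = 0.023114 m
angle = atan(0.023114 / 1.5580)
angle = 0.8500 deg
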